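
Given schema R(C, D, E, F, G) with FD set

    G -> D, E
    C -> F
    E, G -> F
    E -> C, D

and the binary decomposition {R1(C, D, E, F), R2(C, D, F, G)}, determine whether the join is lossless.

No

Common attributes: R1 ∩ R2 = {C, D, F}.
No dependency enlarges {C, D, F}, so (C, D, F)⁺ = {C, D, F}.
The closure contains neither all of R1 = {C, D, E, F} nor all of R2 = {C, D, F, G}, so the common attributes are not a superkey of either fragment. The join is lossy.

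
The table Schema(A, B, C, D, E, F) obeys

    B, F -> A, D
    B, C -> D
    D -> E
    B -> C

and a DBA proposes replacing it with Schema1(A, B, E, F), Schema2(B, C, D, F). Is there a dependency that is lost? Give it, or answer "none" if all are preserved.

D -> E

Check D → E: no single fragment contains all of {D, E}, and the restricted closure of {D} across the fragments never reaches {E}.
B, F → A, D is preserved.
B, C → D is preserved.
B → C is preserved.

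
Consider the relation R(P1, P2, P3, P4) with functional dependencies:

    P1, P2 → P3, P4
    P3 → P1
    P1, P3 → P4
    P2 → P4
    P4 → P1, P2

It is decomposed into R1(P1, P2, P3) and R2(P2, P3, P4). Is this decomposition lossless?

Common attributes: R1 ∩ R2 = {P2, P3}.
Closure of {P2, P3}: P3 → P1 applies, adding P1; P1, P3 → P4 applies, adding P4. So (P2, P3)⁺ = {P1, P2, P3, P4}.
This closure contains every attribute of R1, so R1 ∩ R2 → R1. The join is lossless.

Yes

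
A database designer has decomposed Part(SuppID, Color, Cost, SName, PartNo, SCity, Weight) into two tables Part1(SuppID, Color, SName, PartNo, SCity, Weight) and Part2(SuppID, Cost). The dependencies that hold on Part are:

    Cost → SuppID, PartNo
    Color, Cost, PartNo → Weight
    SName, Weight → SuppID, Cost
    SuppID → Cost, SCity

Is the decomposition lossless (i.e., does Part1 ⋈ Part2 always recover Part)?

Common attributes: Part1 ∩ Part2 = {SuppID}.
Closure of {SuppID}: SuppID → Cost, SCity applies, adding Cost, SCity; Cost → SuppID, PartNo applies, adding PartNo. So (SuppID)⁺ = {SuppID, Cost, PartNo, SCity}.
This closure contains every attribute of Part2, so Part1 ∩ Part2 → Part2. The join is lossless.

Yes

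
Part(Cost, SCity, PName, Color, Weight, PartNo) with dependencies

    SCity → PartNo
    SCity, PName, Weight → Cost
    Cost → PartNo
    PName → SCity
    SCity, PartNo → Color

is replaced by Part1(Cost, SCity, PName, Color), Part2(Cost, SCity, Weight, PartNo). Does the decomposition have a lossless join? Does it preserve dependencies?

lossy and not dependency-preserving

Lossless test: (Cost, SCity)⁺ = {Cost, SCity, Color, PartNo}, which is a superkey of neither fragment — lossy.
Dependency preservation: the restricted closure of {SCity, PName, Weight} across the fragments never reaches {Cost}, so SCity, PName, Weight → Cost cannot be enforced without a join — not preserved.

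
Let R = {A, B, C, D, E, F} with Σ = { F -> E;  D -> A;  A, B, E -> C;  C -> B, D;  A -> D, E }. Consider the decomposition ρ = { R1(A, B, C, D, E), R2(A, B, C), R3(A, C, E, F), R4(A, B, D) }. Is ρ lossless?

Chase test. Columns are A, B, C, D, E, F; row i has aⱼ where attribute j ∈ Ri, else bᵢⱼ.
Initial tableau (one row per fragment):
  row 1: a1 a2 a3 a4 a5 b16
  row 2: a1 a2 a3 b24 b25 b26
  row 3: a1 b32 a3 b34 a5 a6
  row 4: a1 a2 b43 a4 b45 b46
Rows 1 and 2 agree on C; apply C→B, D and equate their B, D entries.
Rows 1 and 3 agree on C; apply C→B, D and equate their B, D entries.
Rows 1 and 2 agree on A; apply A→D, E and equate their D, E entries.
Rows 1 and 4 agree on A; apply A→D, E and equate their D, E entries.
Rows 1 and 4 agree on A, B, E; apply A, B, E→C and equate their C entries.
Row 3 is now all distinguished symbols — the join is lossless.

Yes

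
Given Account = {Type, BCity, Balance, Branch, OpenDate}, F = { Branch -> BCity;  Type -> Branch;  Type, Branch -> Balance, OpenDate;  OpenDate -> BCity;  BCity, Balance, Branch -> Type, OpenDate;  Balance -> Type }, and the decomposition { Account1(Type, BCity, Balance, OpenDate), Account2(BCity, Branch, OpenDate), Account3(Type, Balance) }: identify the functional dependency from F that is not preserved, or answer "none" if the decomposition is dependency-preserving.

Type -> Branch

Check Type → Branch: no single fragment contains all of {Type, Branch}, and the restricted closure of {Type} across the fragments never reaches {Branch}.
Branch → BCity is preserved.
Type, Branch → Balance, OpenDate is preserved.
OpenDate → BCity is preserved.
BCity, Balance, Branch → Type, OpenDate is preserved.
Balance → Type is preserved.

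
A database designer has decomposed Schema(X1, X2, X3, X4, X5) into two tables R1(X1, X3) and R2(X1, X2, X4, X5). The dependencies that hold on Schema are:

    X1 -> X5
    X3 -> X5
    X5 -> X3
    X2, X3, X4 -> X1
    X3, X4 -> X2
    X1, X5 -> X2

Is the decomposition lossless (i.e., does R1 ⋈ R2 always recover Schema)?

Common attributes: R1 ∩ R2 = {X1}.
Closure of {X1}: X1 → X5 applies, adding X5; X5 → X3 applies, adding X3; X1, X5 → X2 applies, adding X2. So (X1)⁺ = {X1, X2, X3, X5}.
This closure contains every attribute of R1, so R1 ∩ R2 → R1. The join is lossless.

Yes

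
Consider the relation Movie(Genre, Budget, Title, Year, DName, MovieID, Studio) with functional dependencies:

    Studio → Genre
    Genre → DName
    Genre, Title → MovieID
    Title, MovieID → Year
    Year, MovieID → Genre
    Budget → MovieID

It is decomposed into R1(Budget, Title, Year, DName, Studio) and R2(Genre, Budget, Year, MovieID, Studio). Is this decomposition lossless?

Common attributes: R1 ∩ R2 = {Budget, Year, Studio}.
Closure of {Budget, Year, Studio}: Studio → Genre applies, adding Genre; Genre → DName applies, adding DName; Budget → MovieID applies, adding MovieID. So (Budget, Year, Studio)⁺ = {Genre, Budget, Year, DName, MovieID, Studio}.
This closure contains every attribute of R2, so R1 ∩ R2 → R2. The join is lossless.

Yes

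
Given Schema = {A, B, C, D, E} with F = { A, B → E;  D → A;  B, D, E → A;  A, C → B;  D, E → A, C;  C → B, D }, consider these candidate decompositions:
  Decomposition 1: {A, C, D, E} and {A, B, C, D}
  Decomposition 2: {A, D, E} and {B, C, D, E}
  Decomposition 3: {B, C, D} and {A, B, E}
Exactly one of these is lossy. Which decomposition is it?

Decomposition 3

Decomposition 1: common = {A, C, D}, closure = {A, B, C, D, E} → lossless.
Decomposition 2: common = {D, E}, closure = {A, B, C, D, E} → lossless.
Decomposition 3: common = {B}, closure = {B} → lossy.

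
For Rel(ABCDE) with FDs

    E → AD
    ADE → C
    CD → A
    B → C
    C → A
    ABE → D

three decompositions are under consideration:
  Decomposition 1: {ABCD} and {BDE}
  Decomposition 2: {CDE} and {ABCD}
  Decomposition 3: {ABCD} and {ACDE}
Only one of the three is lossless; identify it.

Decomposition 1

Decomposition 1: common = {BD}, closure = {ABCD} → lossless.
Decomposition 2: common = {CD}, closure = {ACD} → lossy.
Decomposition 3: common = {ACD}, closure = {ACD} → lossy.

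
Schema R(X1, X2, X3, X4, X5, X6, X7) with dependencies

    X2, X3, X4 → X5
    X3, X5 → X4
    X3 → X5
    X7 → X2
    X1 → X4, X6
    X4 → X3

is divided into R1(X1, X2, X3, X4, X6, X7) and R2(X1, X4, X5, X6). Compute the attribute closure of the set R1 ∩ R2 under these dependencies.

X1, X3, X4, X5, X6

R1 ∩ R2 = {X1, X4, X6}.
X4 → X3 applies, adding X3
X3 → X5 applies, adding X5
Closure: {X1, X3, X4, X5, X6}.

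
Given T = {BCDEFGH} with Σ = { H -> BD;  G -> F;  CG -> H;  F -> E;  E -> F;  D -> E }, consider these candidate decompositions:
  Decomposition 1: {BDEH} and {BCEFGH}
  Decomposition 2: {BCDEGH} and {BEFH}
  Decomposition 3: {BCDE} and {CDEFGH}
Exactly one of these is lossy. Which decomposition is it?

Decomposition 1: common = {BEH}, closure = {BDEFH} → lossless.
Decomposition 2: common = {BEH}, closure = {BDEFH} → lossless.
Decomposition 3: common = {CDE}, closure = {CDEF} → lossy.

Decomposition 3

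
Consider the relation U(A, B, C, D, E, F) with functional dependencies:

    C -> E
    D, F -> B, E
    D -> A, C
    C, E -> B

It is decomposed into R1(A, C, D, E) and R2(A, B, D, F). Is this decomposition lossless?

Common attributes: R1 ∩ R2 = {A, D}.
Closure of {A, D}: D → A, C applies, adding C; C → E applies, adding E; C, E → B applies, adding B. So (A, D)⁺ = {A, B, C, D, E}.
This closure contains every attribute of R1, so R1 ∩ R2 → R1. The join is lossless.

Yes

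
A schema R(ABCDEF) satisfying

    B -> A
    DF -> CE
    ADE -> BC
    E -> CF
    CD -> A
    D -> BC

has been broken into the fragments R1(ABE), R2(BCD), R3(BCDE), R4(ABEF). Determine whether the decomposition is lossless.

Chase test. Columns are ABCDEF; row i has aⱼ where attribute j ∈ Ri, else bᵢⱼ.
Initial tableau (one row per fragment):
  row 1: a1 a2 b13 b14 a5 b16
  row 2: b21 a2 a3 a4 b25 b26
  row 3: b31 a2 a3 a4 a5 b36
  row 4: a1 a2 b43 b44 a5 a6
Rows 1 and 2 agree on B; apply B→A and equate their A entries.
Rows 1 and 3 agree on B; apply B→A and equate their A entries.
Rows 1 and 3 agree on E; apply E→CF and equate their CF entries.
Rows 1 and 4 agree on E; apply E→CF and equate their CF entries.
Row 3 is now all distinguished symbols — the join is lossless.

Yes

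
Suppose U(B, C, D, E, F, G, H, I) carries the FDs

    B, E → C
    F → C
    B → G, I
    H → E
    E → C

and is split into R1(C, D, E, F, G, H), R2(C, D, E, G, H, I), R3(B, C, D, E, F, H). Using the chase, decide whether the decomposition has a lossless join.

Chase test. Columns are B, C, D, E, F, G, H, I; row i has aⱼ where attribute j ∈ Ri, else bᵢⱼ.
Initial tableau (one row per fragment):
  row 1: b11 a2 a3 a4 a5 a6 a7 b18
  row 2: b21 a2 a3 a4 b25 a6 a7 a8
  row 3: a1 a2 a3 a4 a5 b36 a7 b38
No row becomes fully distinguished — the join is lossy.

No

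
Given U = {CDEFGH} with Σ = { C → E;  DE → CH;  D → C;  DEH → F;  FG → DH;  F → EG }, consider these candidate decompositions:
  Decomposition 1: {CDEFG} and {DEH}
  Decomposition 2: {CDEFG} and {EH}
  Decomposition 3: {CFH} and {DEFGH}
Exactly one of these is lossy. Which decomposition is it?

Decomposition 2

Decomposition 1: common = {DE}, closure = {CDEFGH} → lossless.
Decomposition 2: common = {E}, closure = {E} → lossy.
Decomposition 3: common = {FH}, closure = {CDEFGH} → lossless.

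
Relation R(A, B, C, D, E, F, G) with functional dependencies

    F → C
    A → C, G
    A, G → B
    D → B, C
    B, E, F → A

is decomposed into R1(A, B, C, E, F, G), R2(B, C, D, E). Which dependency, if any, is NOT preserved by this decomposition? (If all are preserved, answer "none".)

F → C lies within R1.
A → C, G lies within R1.
A, G → B lies within R1.
D → B, C lies within R2.
B, E, F → A lies within R1.
Every dependency is enforceable on the fragments, so the decomposition is dependency-preserving.

none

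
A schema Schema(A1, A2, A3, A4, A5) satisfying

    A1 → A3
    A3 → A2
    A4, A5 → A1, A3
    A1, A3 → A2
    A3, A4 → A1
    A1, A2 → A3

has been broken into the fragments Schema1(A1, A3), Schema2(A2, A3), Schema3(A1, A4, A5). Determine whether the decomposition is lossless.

Yes

Chase test. Columns are A1, A2, A3, A4, A5; row i has aⱼ where attribute j ∈ Schemai, else bᵢⱼ.
Initial tableau (one row per fragment):
  row 1: a1 b12 a3 b14 b15
  row 2: b21 a2 a3 b24 b25
  row 3: a1 b32 b33 a4 a5
Rows 1 and 3 agree on A1; apply A1→A3 and equate their A3 entries.
Rows 1 and 2 agree on A3; apply A3→A2 and equate their A2 entries.
Rows 1 and 3 agree on A3; apply A3→A2 and equate their A2 entries.
Row 3 is now all distinguished symbols — the join is lossless.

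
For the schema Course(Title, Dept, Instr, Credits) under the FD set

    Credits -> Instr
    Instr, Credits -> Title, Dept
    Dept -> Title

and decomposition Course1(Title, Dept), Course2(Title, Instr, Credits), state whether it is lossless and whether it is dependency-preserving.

Lossless test: (Title)⁺ = {Title}, which is a superkey of neither fragment — lossy.
Dependency preservation: the restricted closure of {Instr, Credits} across the fragments never reaches {Title, Dept}, so Instr, Credits → Title, Dept cannot be enforced without a join — not preserved.

lossy and not dependency-preserving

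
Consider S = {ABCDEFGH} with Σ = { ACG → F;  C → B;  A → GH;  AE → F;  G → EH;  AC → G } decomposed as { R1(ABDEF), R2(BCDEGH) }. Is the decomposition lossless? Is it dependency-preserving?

lossy and not dependency-preserving

Lossless test: (BDE)⁺ = {BDE}, which is a superkey of neither fragment — lossy.
Dependency preservation: the restricted closure of {A} across the fragments never reaches {GH}, so A → GH cannot be enforced without a join — not preserved.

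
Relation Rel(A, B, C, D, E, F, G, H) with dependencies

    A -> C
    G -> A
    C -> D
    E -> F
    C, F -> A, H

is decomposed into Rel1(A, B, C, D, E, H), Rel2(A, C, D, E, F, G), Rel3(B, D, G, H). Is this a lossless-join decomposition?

No

Chase test. Columns are A, B, C, D, E, F, G, H; row i has aⱼ where attribute j ∈ Reli, else bᵢⱼ.
Initial tableau (one row per fragment):
  row 1: a1 a2 a3 a4 a5 b16 b17 a8
  row 2: a1 b22 a3 a4 a5 a6 a7 b28
  row 3: b31 a2 b33 a4 b35 b36 a7 a8
Rows 2 and 3 agree on G; apply G→A and equate their A entries.
Rows 1 and 2 agree on E; apply E→F and equate their F entries.
Rows 1 and 2 agree on C, F; apply C, F→A, H and equate their A, H entries.
Rows 1 and 3 agree on A; apply A→C and equate their C entries.
No row becomes fully distinguished — the join is lossy.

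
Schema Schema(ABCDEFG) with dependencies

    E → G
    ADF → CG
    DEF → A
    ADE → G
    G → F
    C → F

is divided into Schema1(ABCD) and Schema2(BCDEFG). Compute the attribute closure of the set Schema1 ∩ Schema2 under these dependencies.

Schema1 ∩ Schema2 = {BCD}.
C → F applies, adding F
Closure: {BCDF}.

BCDF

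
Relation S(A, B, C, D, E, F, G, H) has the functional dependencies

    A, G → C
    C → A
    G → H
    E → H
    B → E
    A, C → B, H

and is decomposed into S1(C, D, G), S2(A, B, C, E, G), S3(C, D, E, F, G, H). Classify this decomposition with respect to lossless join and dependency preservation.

Lossless test (chase): Rows 1 and 2 agree on C; apply C→A and equate their A entries. Rows 1 and 3 agree on C; apply C→A and equate their A entries. Rows 1 and 2 agree on G; apply G→H and equate their H entries. Rows 1 and 3 agree on G; apply G→H and equate their H entries. Rows 1 and 2 agree on A, C; apply A, C→B, H and equate their B, H entries. Rows 1 and 3 agree on A, C; apply A, C→B, H and equate their B, H entries. Rows 1 and 2 agree on B; apply B→E and equate their E entries. Row 3 is now all distinguished symbols — the join is lossless.
Dependency preservation: A, C → B, H is not contained in any single fragment, but the restricted closure of its left-hand side across the fragments still reaches the right-hand side; the remaining FDs each lie inside some fragment. All dependencies are preserved.

lossless and dependency-preserving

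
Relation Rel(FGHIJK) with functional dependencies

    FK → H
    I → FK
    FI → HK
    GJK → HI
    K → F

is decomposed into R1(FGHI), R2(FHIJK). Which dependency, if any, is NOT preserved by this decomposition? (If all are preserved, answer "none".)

Check GJK → HI: no single fragment contains all of {GHIJK}, and the restricted closure of {GJK} across the fragments never reaches {HI}.
FK → H is preserved.
I → FK is preserved.
FI → HK is preserved.
K → F is preserved.

GJK → HI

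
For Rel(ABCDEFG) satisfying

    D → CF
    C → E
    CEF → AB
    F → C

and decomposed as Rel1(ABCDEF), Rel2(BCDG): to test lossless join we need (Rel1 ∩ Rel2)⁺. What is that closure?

Rel1 ∩ Rel2 = {BCD}.
D → CF applies, adding F
C → E applies, adding E
CEF → AB applies, adding A
Closure: {ABCDEF}.

ABCDEF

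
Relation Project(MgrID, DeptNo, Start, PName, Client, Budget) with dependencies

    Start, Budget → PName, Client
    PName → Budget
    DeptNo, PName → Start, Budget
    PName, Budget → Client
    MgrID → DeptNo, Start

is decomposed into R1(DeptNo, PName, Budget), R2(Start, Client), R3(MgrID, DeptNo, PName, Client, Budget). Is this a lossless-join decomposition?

No

Chase test. Columns are MgrID, DeptNo, Start, PName, Client, Budget; row i has aⱼ where attribute j ∈ Ri, else bᵢⱼ.
Initial tableau (one row per fragment):
  row 1: b11 a2 b13 a4 b15 a6
  row 2: b21 b22 a3 b24 a5 b26
  row 3: a1 a2 b33 a4 a5 a6
Rows 1 and 3 agree on DeptNo, PName; apply DeptNo, PName→Start, Budget and equate their Start, Budget entries.
Rows 1 and 3 agree on PName, Budget; apply PName, Budget→Client and equate their Client entries.
No row becomes fully distinguished — the join is lossy.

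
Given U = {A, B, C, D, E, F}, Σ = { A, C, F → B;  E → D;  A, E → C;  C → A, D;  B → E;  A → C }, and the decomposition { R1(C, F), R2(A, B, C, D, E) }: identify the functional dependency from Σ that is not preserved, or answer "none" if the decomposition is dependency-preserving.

Check A, C, F → B: no single fragment contains all of {A, B, C, F}, and the restricted closure of {A, C, F} across the fragments never reaches {B}.
E → D is preserved.
A, E → C is preserved.
C → A, D is preserved.
B → E is preserved.
A → C is preserved.

A, C, F → B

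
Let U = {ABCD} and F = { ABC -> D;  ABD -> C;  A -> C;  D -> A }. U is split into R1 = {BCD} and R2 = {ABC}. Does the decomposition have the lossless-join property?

No

Common attributes: R1 ∩ R2 = {BC}.
No dependency enlarges {BC}, so (BC)⁺ = {BC}.
The closure contains neither all of R1 = {BCD} nor all of R2 = {ABC}, so the common attributes are not a superkey of either fragment. The join is lossy.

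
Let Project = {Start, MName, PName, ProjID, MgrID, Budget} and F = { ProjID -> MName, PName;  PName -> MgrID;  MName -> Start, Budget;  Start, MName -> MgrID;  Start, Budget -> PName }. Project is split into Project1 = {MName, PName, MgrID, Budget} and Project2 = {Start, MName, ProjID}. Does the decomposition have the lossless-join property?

Yes

Common attributes: Project1 ∩ Project2 = {MName}.
Closure of {MName}: MName → Start, Budget applies, adding Start, Budget; Start, MName → MgrID applies, adding MgrID; Start, Budget → PName applies, adding PName. So (MName)⁺ = {Start, MName, PName, MgrID, Budget}.
This closure contains every attribute of Project1, so Project1 ∩ Project2 → Project1. The join is lossless.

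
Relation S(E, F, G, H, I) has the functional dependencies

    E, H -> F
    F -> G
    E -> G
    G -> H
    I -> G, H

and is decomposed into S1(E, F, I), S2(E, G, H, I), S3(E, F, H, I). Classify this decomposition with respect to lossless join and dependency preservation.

lossless but not dependency-preserving

Lossless test (chase): Rows 2 and 3 agree on E, H; apply E, H→F and equate their F entries. Rows 1 and 2 agree on F; apply F→G and equate their G entries. Rows 1 and 3 agree on F; apply F→G and equate their G entries. Rows 1 and 2 agree on G; apply G→H and equate their H entries. Row 1 is now all distinguished symbols — the join is lossless.
Dependency preservation: the restricted closure of {F} across the fragments never reaches {G}, so F → G cannot be enforced without a join — not preserved.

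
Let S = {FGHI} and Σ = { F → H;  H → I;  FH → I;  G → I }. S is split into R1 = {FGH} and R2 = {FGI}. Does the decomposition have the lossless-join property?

Yes

Common attributes: R1 ∩ R2 = {FG}.
Closure of {FG}: F → H applies, adding H; H → I applies, adding I. So (FG)⁺ = {FGHI}.
This closure contains every attribute of R1, so R1 ∩ R2 → R1. The join is lossless.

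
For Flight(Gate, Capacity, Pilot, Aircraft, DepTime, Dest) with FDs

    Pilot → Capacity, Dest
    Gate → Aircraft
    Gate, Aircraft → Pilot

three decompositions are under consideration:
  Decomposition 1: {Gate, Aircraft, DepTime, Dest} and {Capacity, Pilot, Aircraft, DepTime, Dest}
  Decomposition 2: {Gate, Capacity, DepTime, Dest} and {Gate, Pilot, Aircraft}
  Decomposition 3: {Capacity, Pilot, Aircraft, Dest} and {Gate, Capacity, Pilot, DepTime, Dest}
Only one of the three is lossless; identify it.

Decomposition 1: common = {Aircraft, DepTime, Dest}, closure = {Aircraft, DepTime, Dest} → lossy.
Decomposition 2: common = {Gate}, closure = {Gate, Capacity, Pilot, Aircraft, Dest} → lossless.
Decomposition 3: common = {Capacity, Pilot, Dest}, closure = {Capacity, Pilot, Dest} → lossy.

Decomposition 2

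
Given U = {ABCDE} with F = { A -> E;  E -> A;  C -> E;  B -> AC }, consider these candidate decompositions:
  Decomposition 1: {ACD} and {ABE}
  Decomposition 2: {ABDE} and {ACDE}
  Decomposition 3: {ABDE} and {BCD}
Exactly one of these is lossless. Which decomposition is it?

Decomposition 3

Decomposition 1: common = {A}, closure = {AE} → lossy.
Decomposition 2: common = {ADE}, closure = {ADE} → lossy.
Decomposition 3: common = {BD}, closure = {ABCDE} → lossless.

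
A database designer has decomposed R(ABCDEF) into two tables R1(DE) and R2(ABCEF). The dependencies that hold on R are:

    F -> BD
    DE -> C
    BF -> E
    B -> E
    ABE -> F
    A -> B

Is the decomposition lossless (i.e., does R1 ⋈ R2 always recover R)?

Common attributes: R1 ∩ R2 = {E}.
No dependency enlarges {E}, so (E)⁺ = {E}.
The closure contains neither all of R1 = {DE} nor all of R2 = {ABCEF}, so the common attributes are not a superkey of either fragment. The join is lossy.

No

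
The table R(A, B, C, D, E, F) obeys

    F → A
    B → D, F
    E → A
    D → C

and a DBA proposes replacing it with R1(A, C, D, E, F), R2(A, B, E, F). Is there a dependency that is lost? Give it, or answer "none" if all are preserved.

B → D, F

Check B → D, F: no single fragment contains all of {B, D, F}, and the restricted closure of {B} across the fragments never reaches {D, F}.
F → A is preserved.
E → A is preserved.
D → C is preserved.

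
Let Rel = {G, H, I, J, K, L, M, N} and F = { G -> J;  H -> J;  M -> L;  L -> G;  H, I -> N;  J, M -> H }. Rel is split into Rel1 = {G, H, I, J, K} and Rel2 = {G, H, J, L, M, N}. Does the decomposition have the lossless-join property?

No

Common attributes: Rel1 ∩ Rel2 = {G, H, J}.
No dependency enlarges {G, H, J}, so (G, H, J)⁺ = {G, H, J}.
The closure contains neither all of Rel1 = {G, H, I, J, K} nor all of Rel2 = {G, H, J, L, M, N}, so the common attributes are not a superkey of either fragment. The join is lossy.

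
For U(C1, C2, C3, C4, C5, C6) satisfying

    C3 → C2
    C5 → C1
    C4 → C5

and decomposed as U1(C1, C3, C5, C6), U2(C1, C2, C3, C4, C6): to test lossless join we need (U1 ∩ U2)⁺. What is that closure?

C1, C2, C3, C6

U1 ∩ U2 = {C1, C3, C6}.
C3 → C2 applies, adding C2
Closure: {C1, C2, C3, C6}.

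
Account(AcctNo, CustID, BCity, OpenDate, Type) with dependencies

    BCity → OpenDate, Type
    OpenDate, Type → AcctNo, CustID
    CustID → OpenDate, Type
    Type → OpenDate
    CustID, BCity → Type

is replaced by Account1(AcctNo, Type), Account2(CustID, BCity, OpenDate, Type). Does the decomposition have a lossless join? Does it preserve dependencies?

Lossless test: (Type)⁺ = {AcctNo, CustID, OpenDate, Type}, which contains all of one fragment — lossless.
Dependency preservation: OpenDate, Type → AcctNo, CustID is not contained in any single fragment, but the restricted closure of its left-hand side across the fragments still reaches the right-hand side; the remaining FDs each lie inside some fragment. All dependencies are preserved.

lossless and dependency-preserving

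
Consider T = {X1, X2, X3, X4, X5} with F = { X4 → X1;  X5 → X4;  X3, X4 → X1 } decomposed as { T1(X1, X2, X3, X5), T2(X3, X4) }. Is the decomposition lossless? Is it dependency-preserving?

lossy and not dependency-preserving

Lossless test: (X3)⁺ = {X3}, which is a superkey of neither fragment — lossy.
Dependency preservation: the restricted closure of {X4} across the fragments never reaches {X1}, so X4 → X1 cannot be enforced without a join — not preserved.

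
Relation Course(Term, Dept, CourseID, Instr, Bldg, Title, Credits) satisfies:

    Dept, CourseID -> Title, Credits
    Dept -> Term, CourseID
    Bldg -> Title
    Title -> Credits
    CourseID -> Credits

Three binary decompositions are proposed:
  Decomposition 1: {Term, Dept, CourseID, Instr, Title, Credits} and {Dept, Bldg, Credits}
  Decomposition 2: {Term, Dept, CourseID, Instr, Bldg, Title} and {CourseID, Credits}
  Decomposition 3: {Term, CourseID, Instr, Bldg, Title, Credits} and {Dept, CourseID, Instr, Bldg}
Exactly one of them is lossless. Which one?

Decomposition 1: common = {Dept, Credits}, closure = {Term, Dept, CourseID, Title, Credits} → lossy.
Decomposition 2: common = {CourseID}, closure = {CourseID, Credits} → lossless.
Decomposition 3: common = {CourseID, Instr, Bldg}, closure = {CourseID, Instr, Bldg, Title, Credits} → lossy.

Decomposition 2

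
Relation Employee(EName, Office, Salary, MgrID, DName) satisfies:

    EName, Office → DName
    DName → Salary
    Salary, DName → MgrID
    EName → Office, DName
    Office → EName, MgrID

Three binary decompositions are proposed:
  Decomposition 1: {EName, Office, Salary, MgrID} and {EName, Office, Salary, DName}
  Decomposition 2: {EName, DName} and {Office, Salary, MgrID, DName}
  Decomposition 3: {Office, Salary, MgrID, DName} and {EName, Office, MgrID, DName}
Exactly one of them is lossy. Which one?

Decomposition 2

Decomposition 1: common = {EName, Office, Salary}, closure = {EName, Office, Salary, MgrID, DName} → lossless.
Decomposition 2: common = {DName}, closure = {Salary, MgrID, DName} → lossy.
Decomposition 3: common = {Office, MgrID, DName}, closure = {EName, Office, Salary, MgrID, DName} → lossless.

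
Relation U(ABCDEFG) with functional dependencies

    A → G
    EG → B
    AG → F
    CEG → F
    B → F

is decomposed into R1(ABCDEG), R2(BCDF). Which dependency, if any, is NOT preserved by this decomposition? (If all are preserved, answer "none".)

AG → F

Check AG → F: no single fragment contains all of {AFG}, and the restricted closure of {AG} across the fragments never reaches {F}.
A → G is preserved.
EG → B is preserved.
CEG → F is preserved.
B → F is preserved.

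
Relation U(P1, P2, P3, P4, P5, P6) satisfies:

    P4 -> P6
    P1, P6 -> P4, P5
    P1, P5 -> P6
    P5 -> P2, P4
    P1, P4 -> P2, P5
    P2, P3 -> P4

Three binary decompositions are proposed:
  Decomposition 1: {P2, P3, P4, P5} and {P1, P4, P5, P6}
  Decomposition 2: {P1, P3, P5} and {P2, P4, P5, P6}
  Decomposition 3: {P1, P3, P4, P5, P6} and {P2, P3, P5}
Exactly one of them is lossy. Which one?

Decomposition 1: common = {P4, P5}, closure = {P2, P4, P5, P6} → lossy.
Decomposition 2: common = {P5}, closure = {P2, P4, P5, P6} → lossless.
Decomposition 3: common = {P3, P5}, closure = {P2, P3, P4, P5, P6} → lossless.

Decomposition 1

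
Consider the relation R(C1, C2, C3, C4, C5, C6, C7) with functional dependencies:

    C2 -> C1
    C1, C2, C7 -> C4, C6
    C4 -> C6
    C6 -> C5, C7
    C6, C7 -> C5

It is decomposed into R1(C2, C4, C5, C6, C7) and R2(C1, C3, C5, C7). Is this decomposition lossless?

Common attributes: R1 ∩ R2 = {C5, C7}.
No dependency enlarges {C5, C7}, so (C5, C7)⁺ = {C5, C7}.
The closure contains neither all of R1 = {C2, C4, C5, C6, C7} nor all of R2 = {C1, C3, C5, C7}, so the common attributes are not a superkey of either fragment. The join is lossy.

No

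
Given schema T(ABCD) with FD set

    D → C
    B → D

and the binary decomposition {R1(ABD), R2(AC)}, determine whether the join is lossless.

Common attributes: R1 ∩ R2 = {A}.
No dependency enlarges {A}, so (A)⁺ = {A}.
The closure contains neither all of R1 = {ABD} nor all of R2 = {AC}, so the common attributes are not a superkey of either fragment. The join is lossy.

No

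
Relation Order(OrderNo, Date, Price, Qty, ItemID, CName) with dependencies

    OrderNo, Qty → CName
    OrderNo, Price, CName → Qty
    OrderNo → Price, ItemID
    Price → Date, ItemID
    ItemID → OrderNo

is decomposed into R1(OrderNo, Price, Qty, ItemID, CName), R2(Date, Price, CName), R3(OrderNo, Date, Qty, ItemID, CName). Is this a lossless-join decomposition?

Chase test. Columns are OrderNo, Date, Price, Qty, ItemID, CName; row i has aⱼ where attribute j ∈ Ri, else bᵢⱼ.
Initial tableau (one row per fragment):
  row 1: a1 b12 a3 a4 a5 a6
  row 2: b21 a2 a3 b24 b25 a6
  row 3: a1 a2 b33 a4 a5 a6
Rows 1 and 3 agree on OrderNo; apply OrderNo→Price, ItemID and equate their Price, ItemID entries.
Rows 1 and 2 agree on Price; apply Price→Date, ItemID and equate their Date, ItemID entries.
Rows 1 and 2 agree on ItemID; apply ItemID→OrderNo and equate their OrderNo entries.
Rows 1 and 2 agree on OrderNo, Price, CName; apply OrderNo, Price, CName→Qty and equate their Qty entries.
Row 1 is now all distinguished symbols — the join is lossless.

Yes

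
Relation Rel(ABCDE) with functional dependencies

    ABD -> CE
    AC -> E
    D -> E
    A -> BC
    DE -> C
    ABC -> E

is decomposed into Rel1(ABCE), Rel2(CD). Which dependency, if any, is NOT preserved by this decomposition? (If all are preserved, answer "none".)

D -> E

Check D → E: no single fragment contains all of {DE}, and the restricted closure of {D} across the fragments never reaches {E}.
ABD → CE is preserved.
AC → E is preserved.
A → BC is preserved.
DE → C is preserved.
ABC → E is preserved.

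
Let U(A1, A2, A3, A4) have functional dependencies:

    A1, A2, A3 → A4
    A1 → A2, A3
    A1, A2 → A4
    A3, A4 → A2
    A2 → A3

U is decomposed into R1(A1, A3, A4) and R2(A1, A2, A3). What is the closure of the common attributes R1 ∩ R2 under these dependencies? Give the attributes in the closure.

R1 ∩ R2 = {A1, A3}.
A1 → A2, A3 applies, adding A2
A1, A2 → A4 applies, adding A4
Closure: {A1, A2, A3, A4}.

A1, A2, A3, A4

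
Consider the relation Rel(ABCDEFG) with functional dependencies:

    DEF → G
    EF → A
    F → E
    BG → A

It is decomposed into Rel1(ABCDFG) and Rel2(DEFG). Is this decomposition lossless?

Yes

Common attributes: Rel1 ∩ Rel2 = {DFG}.
Closure of {DFG}: F → E applies, adding E; EF → A applies, adding A. So (DFG)⁺ = {ADEFG}.
This closure contains every attribute of Rel2, so Rel1 ∩ Rel2 → Rel2. The join is lossless.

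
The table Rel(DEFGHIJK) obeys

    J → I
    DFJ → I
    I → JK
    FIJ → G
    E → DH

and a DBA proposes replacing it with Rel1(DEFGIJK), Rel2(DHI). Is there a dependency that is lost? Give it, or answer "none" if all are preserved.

Check E → DH: no single fragment contains all of {DEH}, and the restricted closure of {E} across the fragments never reaches {DH}.
J → I is preserved.
DFJ → I is preserved.
I → JK is preserved.
FIJ → G is preserved.

E → DH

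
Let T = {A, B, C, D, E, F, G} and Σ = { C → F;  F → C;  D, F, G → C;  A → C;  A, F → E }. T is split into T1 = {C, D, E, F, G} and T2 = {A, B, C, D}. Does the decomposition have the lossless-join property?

Common attributes: T1 ∩ T2 = {C, D}.
Closure of {C, D}: C → F applies, adding F. So (C, D)⁺ = {C, D, F}.
The closure contains neither all of T1 = {C, D, E, F, G} nor all of T2 = {A, B, C, D}, so the common attributes are not a superkey of either fragment. The join is lossy.

No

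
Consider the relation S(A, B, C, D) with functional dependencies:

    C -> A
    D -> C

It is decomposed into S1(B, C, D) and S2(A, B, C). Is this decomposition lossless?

Yes

Common attributes: S1 ∩ S2 = {B, C}.
Closure of {B, C}: C → A applies, adding A. So (B, C)⁺ = {A, B, C}.
This closure contains every attribute of S2, so S1 ∩ S2 → S2. The join is lossless.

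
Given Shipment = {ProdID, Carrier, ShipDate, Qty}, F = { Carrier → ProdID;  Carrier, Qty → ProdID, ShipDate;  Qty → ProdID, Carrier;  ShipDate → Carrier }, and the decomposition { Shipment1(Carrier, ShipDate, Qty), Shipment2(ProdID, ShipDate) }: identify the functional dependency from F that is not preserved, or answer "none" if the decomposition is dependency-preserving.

Carrier → ProdID

Check Carrier → ProdID: no single fragment contains all of {ProdID, Carrier}, and the restricted closure of {Carrier} across the fragments never reaches {ProdID}.
Carrier, Qty → ProdID, ShipDate is preserved.
Qty → ProdID, Carrier is preserved.
ShipDate → Carrier is preserved.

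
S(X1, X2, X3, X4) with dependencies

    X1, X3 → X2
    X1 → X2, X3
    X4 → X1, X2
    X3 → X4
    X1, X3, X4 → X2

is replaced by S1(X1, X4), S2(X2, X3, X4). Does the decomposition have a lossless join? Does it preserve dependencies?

lossless and dependency-preserving

Lossless test: (X4)⁺ = {X1, X2, X3, X4}, which contains all of one fragment — lossless.
Dependency preservation: X1, X3 → X2; X1 → X2, X3; X4 → X1, X2; X1, X3, X4 → X2 are not contained in any single fragment, but the restricted closure of each left-hand side across the fragments still reaches the right-hand side; the remaining FDs each lie inside some fragment. All dependencies are preserved.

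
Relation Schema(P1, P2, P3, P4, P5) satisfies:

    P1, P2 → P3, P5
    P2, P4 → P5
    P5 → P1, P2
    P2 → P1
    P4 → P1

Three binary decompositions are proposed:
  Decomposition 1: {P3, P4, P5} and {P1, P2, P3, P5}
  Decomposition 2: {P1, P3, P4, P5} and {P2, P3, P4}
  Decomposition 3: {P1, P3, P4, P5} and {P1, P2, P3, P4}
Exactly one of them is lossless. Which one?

Decomposition 1: common = {P3, P5}, closure = {P1, P2, P3, P5} → lossless.
Decomposition 2: common = {P3, P4}, closure = {P1, P3, P4} → lossy.
Decomposition 3: common = {P1, P3, P4}, closure = {P1, P3, P4} → lossy.

Decomposition 1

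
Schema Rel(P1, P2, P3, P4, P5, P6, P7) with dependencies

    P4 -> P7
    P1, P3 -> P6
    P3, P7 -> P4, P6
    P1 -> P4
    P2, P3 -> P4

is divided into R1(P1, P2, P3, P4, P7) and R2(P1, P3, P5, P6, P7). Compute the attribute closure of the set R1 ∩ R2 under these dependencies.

R1 ∩ R2 = {P1, P3, P7}.
P1, P3 → P6 applies, adding P6
P3, P7 → P4, P6 applies, adding P4
Closure: {P1, P3, P4, P6, P7}.

P1, P3, P4, P6, P7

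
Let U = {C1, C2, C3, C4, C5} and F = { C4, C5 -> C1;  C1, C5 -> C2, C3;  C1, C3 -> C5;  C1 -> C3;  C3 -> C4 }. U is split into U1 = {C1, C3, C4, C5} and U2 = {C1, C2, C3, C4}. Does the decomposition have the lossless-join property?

Common attributes: U1 ∩ U2 = {C1, C3, C4}.
Closure of {C1, C3, C4}: C1, C3 → C5 applies, adding C5; C1, C5 → C2, C3 applies, adding C2. So (C1, C3, C4)⁺ = {C1, C2, C3, C4, C5}.
This closure contains every attribute of U1, so U1 ∩ U2 → U1. The join is lossless.

Yes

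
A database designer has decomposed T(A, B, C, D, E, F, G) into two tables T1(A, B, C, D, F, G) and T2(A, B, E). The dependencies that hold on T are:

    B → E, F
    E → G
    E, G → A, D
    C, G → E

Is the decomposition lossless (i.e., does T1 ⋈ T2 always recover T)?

Yes

Common attributes: T1 ∩ T2 = {A, B}.
Closure of {A, B}: B → E, F applies, adding E, F; E → G applies, adding G; E, G → A, D applies, adding D. So (A, B)⁺ = {A, B, D, E, F, G}.
This closure contains every attribute of T2, so T1 ∩ T2 → T2. The join is lossless.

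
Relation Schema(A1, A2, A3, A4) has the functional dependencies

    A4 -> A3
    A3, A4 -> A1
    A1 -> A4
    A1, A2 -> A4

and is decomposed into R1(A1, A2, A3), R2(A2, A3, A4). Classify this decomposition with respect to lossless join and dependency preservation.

Lossless test: (A2, A3)⁺ = {A2, A3}, which is a superkey of neither fragment — lossy.
Dependency preservation: the restricted closure of {A3, A4} across the fragments never reaches {A1}, so A3, A4 → A1 cannot be enforced without a join — not preserved.

lossy and not dependency-preserving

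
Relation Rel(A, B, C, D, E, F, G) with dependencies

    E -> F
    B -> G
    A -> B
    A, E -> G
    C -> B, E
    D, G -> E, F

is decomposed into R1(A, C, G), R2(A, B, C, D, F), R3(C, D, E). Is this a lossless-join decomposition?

Yes

Chase test. Columns are A, B, C, D, E, F, G; row i has aⱼ where attribute j ∈ Ri, else bᵢⱼ.
Initial tableau (one row per fragment):
  row 1: a1 b12 a3 b14 b15 b16 a7
  row 2: a1 a2 a3 a4 b25 a6 b27
  row 3: b31 b32 a3 a4 a5 b36 b37
Rows 1 and 2 agree on A; apply A→B and equate their B entries.
Rows 1 and 2 agree on C; apply C→B, E and equate their B, E entries.
Rows 1 and 3 agree on C; apply C→B, E and equate their B, E entries.
Rows 1 and 2 agree on E; apply E→F and equate their F entries.
Rows 1 and 3 agree on E; apply E→F and equate their F entries.
Rows 1 and 2 agree on B; apply B→G and equate their G entries.
Rows 1 and 3 agree on B; apply B→G and equate their G entries.
Row 2 is now all distinguished symbols — the join is lossless.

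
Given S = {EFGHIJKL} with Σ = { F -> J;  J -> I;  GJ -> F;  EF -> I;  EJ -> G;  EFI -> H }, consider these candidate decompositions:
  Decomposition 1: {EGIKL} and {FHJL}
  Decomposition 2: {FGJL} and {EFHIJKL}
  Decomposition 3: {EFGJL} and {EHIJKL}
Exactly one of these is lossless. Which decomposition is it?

Decomposition 3

Decomposition 1: common = {L}, closure = {L} → lossy.
Decomposition 2: common = {FJL}, closure = {FIJL} → lossy.
Decomposition 3: common = {EJL}, closure = {EFGHIJL} → lossless.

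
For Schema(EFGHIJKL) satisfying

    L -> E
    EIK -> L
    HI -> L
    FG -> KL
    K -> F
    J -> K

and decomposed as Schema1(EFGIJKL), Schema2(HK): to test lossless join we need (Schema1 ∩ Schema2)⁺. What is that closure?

Schema1 ∩ Schema2 = {K}.
K → F applies, adding F
Closure: {FK}.

FK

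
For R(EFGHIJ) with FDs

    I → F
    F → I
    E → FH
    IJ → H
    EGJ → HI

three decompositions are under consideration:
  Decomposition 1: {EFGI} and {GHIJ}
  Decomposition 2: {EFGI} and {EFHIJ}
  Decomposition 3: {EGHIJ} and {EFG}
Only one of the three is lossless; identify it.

Decomposition 3

Decomposition 1: common = {GI}, closure = {FGI} → lossy.
Decomposition 2: common = {EFI}, closure = {EFHI} → lossy.
Decomposition 3: common = {EG}, closure = {EFGHI} → lossless.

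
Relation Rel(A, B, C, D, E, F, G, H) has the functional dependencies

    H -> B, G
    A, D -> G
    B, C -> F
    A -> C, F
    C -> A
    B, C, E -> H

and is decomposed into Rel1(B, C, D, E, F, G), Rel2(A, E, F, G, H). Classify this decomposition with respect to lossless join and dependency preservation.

Lossless test: (E, F, G)⁺ = {E, F, G}, which is a superkey of neither fragment — lossy.
Dependency preservation: the restricted closure of {H} across the fragments never reaches {B, G}, so H → B, G cannot be enforced without a join — not preserved.

lossy and not dependency-preserving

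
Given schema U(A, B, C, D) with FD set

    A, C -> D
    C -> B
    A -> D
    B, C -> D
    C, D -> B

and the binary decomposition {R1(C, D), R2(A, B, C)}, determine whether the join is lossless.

Common attributes: R1 ∩ R2 = {C}.
Closure of {C}: C → B applies, adding B; B, C → D applies, adding D. So (C)⁺ = {B, C, D}.
This closure contains every attribute of R1, so R1 ∩ R2 → R1. The join is lossless.

Yes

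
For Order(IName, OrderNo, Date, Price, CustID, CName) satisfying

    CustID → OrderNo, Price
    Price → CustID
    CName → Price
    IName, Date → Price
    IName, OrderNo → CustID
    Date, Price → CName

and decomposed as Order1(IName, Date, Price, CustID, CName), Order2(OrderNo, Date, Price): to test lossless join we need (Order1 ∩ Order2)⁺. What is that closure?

OrderNo, Date, Price, CustID, CName

Order1 ∩ Order2 = {Date, Price}.
Price → CustID applies, adding CustID
Date, Price → CName applies, adding CName
CustID → OrderNo, Price applies, adding OrderNo
Closure: {OrderNo, Date, Price, CustID, CName}.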